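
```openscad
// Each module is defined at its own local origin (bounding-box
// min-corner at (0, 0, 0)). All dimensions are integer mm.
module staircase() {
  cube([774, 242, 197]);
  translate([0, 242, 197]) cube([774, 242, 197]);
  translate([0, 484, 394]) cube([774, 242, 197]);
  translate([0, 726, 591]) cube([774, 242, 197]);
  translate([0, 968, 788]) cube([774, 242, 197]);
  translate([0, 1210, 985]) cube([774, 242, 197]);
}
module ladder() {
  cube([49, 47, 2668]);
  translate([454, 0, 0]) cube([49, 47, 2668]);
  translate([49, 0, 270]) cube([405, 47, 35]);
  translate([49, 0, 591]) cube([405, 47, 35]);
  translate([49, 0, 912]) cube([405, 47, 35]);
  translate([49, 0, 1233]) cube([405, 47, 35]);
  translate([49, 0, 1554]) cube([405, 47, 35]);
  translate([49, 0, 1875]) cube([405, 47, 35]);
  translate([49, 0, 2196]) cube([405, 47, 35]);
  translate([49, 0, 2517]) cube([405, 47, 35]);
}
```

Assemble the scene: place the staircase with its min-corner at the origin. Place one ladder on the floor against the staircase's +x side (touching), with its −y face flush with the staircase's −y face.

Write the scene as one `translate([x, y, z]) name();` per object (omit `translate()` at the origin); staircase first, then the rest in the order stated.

staircase();
translate([774, 0, 0]) ladder();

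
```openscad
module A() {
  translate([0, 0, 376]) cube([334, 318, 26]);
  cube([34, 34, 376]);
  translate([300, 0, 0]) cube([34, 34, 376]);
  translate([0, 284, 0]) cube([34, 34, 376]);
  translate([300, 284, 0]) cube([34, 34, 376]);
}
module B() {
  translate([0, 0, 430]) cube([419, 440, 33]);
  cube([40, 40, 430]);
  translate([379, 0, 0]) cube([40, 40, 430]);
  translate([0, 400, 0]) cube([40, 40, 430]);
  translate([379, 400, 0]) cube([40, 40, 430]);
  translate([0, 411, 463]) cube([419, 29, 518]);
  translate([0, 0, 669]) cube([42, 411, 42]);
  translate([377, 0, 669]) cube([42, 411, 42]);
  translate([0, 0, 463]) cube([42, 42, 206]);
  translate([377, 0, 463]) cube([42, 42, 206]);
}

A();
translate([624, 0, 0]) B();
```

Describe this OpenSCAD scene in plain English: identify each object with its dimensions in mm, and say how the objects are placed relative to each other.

A is a four-legged stool. The seat is a 334×318×26 mm slab whose top surface is at z = 402 mm; four square legs, each 34×34 mm in cross-section, run from the floor (z = 0) to the underside of the seat, each flush with a corner of the seat.

B is a chair: 419×440 mm seat, 33 mm thick, top at z = 463 mm, on four 40 mm square corner legs flush with the seat edges. A 29 mm thick backrest slab spans the full seat width, extending 518 mm above the seat top, its back face flush with the seat's +y edge. Two armrests of 42×42 mm section run along each side from the seat's front edge to the front of the backrest, top faces 248 mm above the seat top and outer faces flush with the seat's x-edges; a 42×42 mm post under the front of each armrest stands on the seat at the front corner.

The chair is on the floor beside the stool on its +x side.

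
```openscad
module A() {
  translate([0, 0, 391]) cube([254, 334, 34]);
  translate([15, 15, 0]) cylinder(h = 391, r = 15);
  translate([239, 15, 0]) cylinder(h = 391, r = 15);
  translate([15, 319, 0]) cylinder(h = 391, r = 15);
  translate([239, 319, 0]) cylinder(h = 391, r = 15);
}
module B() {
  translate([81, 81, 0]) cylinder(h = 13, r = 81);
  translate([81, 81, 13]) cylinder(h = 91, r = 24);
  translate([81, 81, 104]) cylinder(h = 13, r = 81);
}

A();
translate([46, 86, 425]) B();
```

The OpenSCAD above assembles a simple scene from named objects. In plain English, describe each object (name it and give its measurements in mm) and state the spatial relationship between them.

A is a four-legged stool. The seat is a 254×334×34 mm slab whose top surface is at z = 425 mm; four round legs, each 30 mm in diameter, run from the floor (z = 0) to the underside of the seat, each leg's axis is inset half a diameter from the nearest pair of seat edges (so the leg's bounding box is flush with the corner).

B is a spool: two coaxial disc flanges of radius 81 mm and thickness 13 mm, joined by a core cylinder of radius 24 mm and height 91 mm. The lower flange rests on z = 0 and the three cylinders share a vertical axis.

The spool is on top of the stool, centred.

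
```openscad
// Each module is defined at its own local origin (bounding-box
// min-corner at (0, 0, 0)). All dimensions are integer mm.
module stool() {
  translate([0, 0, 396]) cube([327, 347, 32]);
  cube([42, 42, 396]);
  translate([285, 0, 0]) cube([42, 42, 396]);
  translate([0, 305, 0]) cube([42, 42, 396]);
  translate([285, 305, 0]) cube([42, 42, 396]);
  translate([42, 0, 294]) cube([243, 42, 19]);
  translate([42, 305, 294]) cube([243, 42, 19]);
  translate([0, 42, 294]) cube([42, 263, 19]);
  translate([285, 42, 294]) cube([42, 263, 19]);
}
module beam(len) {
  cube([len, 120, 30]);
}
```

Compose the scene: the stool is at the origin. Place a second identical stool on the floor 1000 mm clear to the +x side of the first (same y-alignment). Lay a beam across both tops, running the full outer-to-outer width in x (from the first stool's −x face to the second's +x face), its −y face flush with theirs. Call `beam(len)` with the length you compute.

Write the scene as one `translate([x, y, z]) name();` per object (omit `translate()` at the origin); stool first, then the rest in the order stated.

stool();
translate([1327, 0, 0]) stool();
translate([0, 0, 428]) beam(1654);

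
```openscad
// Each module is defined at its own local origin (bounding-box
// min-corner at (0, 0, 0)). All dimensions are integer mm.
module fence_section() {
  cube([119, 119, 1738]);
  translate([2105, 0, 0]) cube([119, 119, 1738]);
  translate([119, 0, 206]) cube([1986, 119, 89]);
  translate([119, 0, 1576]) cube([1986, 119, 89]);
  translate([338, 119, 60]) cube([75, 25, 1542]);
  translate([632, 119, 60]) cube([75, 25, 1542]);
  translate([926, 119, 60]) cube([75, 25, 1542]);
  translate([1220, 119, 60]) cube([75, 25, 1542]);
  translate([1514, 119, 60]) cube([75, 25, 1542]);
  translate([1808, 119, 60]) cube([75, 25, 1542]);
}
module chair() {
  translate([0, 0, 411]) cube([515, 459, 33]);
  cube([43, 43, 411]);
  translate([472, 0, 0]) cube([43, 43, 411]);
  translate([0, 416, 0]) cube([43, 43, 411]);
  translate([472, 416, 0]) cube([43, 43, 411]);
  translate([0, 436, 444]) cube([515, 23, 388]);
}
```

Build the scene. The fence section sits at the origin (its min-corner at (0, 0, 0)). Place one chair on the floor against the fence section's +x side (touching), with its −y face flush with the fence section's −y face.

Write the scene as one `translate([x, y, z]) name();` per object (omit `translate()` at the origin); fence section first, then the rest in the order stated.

fence_section();
translate([2224, 0, 0]) chair();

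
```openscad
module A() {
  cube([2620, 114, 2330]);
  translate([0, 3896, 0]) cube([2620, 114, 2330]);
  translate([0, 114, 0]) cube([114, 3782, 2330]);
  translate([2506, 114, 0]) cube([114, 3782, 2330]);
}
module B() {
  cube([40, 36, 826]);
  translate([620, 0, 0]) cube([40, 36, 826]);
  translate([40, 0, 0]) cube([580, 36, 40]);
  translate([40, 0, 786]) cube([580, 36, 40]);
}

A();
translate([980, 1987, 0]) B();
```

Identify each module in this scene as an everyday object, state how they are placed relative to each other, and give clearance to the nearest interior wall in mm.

A is a house frame. B is a picture frame. The picture frame sits inside the house frame, centred. The clearance to the nearest interior wall is 866 mm.

Clearances: x = 866, y = 1873; minimum 866 mm.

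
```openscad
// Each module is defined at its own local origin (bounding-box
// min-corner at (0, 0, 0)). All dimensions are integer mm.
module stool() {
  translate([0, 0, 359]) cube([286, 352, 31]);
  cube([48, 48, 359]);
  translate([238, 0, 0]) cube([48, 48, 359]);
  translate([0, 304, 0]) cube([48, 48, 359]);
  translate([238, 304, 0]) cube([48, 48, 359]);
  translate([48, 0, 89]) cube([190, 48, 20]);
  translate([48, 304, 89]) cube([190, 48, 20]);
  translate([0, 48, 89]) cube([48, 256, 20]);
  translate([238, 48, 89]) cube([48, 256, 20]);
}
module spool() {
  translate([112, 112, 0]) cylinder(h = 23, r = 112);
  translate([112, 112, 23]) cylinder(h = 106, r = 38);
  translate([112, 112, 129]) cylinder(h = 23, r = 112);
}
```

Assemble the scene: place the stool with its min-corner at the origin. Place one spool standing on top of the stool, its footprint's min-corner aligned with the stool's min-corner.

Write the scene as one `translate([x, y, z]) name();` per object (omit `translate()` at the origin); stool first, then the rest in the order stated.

stool();
translate([0, 0, 390]) spool();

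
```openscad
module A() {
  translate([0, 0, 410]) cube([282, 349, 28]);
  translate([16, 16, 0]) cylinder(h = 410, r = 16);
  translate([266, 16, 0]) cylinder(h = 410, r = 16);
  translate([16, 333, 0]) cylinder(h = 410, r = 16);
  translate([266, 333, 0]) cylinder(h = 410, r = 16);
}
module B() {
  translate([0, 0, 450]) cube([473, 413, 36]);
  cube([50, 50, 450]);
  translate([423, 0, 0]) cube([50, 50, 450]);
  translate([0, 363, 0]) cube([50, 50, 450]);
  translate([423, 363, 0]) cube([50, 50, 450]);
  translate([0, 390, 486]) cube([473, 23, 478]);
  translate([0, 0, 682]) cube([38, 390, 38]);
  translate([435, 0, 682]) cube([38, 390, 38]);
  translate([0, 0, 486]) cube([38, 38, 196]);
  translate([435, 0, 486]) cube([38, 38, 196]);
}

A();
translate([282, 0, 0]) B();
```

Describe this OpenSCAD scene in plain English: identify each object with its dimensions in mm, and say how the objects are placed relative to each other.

A is a four-legged stool. The seat is a 282×349×28 mm slab whose top surface is at z = 438 mm; four round legs, each 32 mm in diameter, run from the floor (z = 0) to the underside of the seat, each leg's axis is inset half a diameter from the nearest pair of seat edges (so the leg's bounding box is flush with the corner).

B is a chair: 473×413 mm seat, 36 mm thick, top at z = 486 mm, on four 50 mm square corner legs flush with the seat edges. A 23 mm thick backrest slab spans the full seat width, extending 478 mm above the seat top, its back face flush with the seat's +y edge. Two armrests of 38×38 mm section run along each side from the seat's front edge to the front of the backrest, top faces 234 mm above the seat top and outer faces flush with the seat's x-edges; a 38×38 mm post under the front of each armrest stands on the seat at the front corner.

The chair is against the stool's +x side, with their −y faces flush.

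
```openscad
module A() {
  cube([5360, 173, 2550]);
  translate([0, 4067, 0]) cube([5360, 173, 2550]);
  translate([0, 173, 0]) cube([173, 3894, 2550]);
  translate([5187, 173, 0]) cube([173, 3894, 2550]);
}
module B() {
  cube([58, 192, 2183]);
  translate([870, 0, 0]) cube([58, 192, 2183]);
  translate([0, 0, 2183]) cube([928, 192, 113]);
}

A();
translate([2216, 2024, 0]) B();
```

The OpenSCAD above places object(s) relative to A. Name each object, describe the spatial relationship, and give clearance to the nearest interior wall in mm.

A is a house frame. B is a door frame. The door frame sits inside the house frame, centred. The clearance to the nearest interior wall is 1851 mm.

Clearances: x = 2043, y = 1851; minimum 1851 mm.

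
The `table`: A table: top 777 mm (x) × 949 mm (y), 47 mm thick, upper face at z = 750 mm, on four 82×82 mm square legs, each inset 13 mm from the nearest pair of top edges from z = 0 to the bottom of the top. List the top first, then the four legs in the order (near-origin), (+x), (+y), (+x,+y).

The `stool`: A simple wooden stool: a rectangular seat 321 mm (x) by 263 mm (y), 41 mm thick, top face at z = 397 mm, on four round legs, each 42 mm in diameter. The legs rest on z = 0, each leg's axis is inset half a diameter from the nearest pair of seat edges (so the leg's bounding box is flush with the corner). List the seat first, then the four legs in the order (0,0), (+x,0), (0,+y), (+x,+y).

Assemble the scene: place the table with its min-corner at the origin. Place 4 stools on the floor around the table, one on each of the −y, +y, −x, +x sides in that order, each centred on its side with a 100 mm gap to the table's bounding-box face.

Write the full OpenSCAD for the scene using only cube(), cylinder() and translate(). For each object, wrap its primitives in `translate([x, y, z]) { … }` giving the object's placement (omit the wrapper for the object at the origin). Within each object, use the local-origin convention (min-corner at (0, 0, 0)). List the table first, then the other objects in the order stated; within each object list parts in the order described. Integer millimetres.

translate([0, 0, 703]) cube([777, 949, 47]);
translate([13, 13, 0]) cube([82, 82, 703]);
translate([682, 13, 0]) cube([82, 82, 703]);
translate([13, 854, 0]) cube([82, 82, 703]);
translate([682, 854, 0]) cube([82, 82, 703]);
translate([228, -363, 0]) {
  translate([0, 0, 356]) cube([321, 263, 41]);
  translate([21, 21, 0]) cylinder(h = 356, r = 21);
  translate([300, 21, 0]) cylinder(h = 356, r = 21);
  translate([21, 242, 0]) cylinder(h = 356, r = 21);
  translate([300, 242, 0]) cylinder(h = 356, r = 21);
}
translate([228, 1049, 0]) {
  translate([0, 0, 356]) cube([321, 263, 41]);
  translate([21, 21, 0]) cylinder(h = 356, r = 21);
  translate([300, 21, 0]) cylinder(h = 356, r = 21);
  translate([21, 242, 0]) cylinder(h = 356, r = 21);
  translate([300, 242, 0]) cylinder(h = 356, r = 21);
}
translate([-421, 343, 0]) {
  translate([0, 0, 356]) cube([321, 263, 41]);
  translate([21, 21, 0]) cylinder(h = 356, r = 21);
  translate([300, 21, 0]) cylinder(h = 356, r = 21);
  translate([21, 242, 0]) cylinder(h = 356, r = 21);
  translate([300, 242, 0]) cylinder(h = 356, r = 21);
}
translate([877, 343, 0]) {
  translate([0, 0, 356]) cube([321, 263, 41]);
  translate([21, 21, 0]) cylinder(h = 356, r = 21);
  translate([300, 21, 0]) cylinder(h = 356, r = 21);
  translate([21, 242, 0]) cylinder(h = 356, r = 21);
  translate([300, 242, 0]) cylinder(h = 356, r = 21);
}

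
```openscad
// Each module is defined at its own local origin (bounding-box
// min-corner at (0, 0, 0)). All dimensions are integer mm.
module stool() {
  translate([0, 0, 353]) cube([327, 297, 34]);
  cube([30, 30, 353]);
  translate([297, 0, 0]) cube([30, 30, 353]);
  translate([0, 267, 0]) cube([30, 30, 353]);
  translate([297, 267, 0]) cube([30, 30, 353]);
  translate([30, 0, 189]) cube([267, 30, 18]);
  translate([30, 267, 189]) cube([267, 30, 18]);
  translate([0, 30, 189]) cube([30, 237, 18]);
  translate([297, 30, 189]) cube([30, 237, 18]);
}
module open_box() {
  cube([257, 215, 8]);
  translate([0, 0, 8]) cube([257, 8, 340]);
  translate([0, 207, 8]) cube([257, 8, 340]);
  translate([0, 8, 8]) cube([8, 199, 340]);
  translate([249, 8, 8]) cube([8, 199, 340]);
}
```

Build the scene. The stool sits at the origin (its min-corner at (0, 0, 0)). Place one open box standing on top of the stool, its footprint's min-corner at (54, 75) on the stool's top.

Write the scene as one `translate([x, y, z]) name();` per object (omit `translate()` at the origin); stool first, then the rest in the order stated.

stool();
translate([54, 75, 387]) open_box();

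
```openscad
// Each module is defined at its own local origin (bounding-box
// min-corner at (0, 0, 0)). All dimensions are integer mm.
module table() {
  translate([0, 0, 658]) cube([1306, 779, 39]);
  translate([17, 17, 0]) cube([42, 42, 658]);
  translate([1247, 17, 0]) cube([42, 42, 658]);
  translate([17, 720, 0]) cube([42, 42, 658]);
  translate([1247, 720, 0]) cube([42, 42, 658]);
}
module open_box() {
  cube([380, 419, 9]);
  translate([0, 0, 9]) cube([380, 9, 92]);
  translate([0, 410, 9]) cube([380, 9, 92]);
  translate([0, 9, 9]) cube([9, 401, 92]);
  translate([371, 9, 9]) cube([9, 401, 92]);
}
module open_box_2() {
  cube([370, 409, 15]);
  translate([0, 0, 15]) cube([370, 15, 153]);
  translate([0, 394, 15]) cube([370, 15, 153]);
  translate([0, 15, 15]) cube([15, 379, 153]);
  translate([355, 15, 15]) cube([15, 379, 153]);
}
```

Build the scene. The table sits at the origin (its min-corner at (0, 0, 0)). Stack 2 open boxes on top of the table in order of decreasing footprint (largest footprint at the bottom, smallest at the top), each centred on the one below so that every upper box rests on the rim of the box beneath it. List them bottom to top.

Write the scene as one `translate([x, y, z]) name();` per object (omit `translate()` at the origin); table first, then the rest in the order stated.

table();
translate([463, 180, 697]) open_box();
translate([468, 185, 798]) open_box_2();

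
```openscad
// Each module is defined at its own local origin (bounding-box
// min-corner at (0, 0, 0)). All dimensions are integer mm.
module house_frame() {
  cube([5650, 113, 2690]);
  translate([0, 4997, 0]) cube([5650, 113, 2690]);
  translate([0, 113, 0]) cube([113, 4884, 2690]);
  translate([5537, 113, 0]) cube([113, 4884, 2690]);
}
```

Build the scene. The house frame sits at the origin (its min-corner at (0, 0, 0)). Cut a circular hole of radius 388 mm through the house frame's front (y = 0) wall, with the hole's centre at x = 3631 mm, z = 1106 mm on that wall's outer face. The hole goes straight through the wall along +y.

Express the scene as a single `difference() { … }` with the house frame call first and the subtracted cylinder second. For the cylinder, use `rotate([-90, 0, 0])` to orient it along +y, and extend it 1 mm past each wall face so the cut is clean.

difference() {
  house_frame();
  translate([3631, -1, 1106]) rotate([-90, 0, 0]) cylinder(h = 115, r = 388);
}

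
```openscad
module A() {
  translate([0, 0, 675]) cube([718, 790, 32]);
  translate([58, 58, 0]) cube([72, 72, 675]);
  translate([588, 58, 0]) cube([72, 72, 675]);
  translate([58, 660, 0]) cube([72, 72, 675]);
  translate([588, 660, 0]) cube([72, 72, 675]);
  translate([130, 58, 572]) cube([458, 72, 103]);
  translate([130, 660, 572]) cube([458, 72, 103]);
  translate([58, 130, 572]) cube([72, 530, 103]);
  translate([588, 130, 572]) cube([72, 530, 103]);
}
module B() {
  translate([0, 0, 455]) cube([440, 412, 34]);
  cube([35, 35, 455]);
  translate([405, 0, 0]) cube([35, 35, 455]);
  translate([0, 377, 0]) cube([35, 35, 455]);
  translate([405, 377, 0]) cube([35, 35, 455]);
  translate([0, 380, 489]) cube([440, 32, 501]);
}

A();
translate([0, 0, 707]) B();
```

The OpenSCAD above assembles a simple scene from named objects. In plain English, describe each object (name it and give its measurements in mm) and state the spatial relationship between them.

A is a table with a 718×790 mm rectangular top, 32 mm thick, top surface at z = 707 mm, supported by four 72×72 mm square legs, each inset 58 mm from the nearest pair of top edges, running from the floor. Four apron rails, 72 mm thick and 103 mm tall, run between adjacent legs with their top edges flush with the underside of the top and their outer faces flush with the legs' outer faces.

B is a chair: 440×412 mm seat, 34 mm thick, top at z = 489 mm, on four 35 mm square corner legs flush with the seat edges. A 32 mm thick backrest slab spans the full seat width, extending 501 mm above the seat top, its back face flush with the seat's +y edge.

The chair is on top of the table.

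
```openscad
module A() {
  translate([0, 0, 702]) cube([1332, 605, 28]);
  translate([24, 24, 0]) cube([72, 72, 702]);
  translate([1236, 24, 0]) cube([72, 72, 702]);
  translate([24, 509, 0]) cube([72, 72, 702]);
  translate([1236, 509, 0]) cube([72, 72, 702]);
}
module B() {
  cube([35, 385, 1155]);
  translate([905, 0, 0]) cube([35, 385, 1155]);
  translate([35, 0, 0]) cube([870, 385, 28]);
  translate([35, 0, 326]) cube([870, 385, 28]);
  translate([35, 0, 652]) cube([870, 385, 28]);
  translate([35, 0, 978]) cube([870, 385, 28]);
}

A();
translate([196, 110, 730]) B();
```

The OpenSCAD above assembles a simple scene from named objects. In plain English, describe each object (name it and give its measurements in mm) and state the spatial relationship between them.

A is a table: top 1332 mm (x) × 605 mm (y), 28 mm thick, upper face at z = 730 mm, on four 72×72 mm square legs, each inset 24 mm from the nearest pair of top edges, running from z = 0 to the bottom of the top.

B is an open bookshelf. Two side panels, each 35 mm thick, 385 mm deep and 1155 mm tall, stand 940 mm apart (outside-to-outside). Between them sit 4 shelves, each 28 mm thick and 385 mm deep, spanning the full gap between the sides. The bottom shelf rests on the floor (its underside at z = 0) and the clear gap between one shelf's top and the next shelf's underside is 298 mm.

The bookshelf is on top of the table, centred.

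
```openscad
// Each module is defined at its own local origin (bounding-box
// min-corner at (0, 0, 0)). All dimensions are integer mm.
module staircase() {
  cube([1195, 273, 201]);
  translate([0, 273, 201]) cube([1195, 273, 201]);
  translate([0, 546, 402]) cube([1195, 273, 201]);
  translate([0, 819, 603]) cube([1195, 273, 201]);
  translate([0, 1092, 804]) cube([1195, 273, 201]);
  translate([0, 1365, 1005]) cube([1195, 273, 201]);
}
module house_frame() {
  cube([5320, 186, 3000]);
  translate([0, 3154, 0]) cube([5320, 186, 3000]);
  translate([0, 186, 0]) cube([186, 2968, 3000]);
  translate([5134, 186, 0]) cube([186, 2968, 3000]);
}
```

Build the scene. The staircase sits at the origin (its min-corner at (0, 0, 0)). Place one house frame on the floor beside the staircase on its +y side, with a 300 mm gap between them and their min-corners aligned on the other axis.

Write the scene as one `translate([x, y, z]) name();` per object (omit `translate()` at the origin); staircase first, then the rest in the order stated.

staircase();
translate([0, 1938, 0]) house_frame();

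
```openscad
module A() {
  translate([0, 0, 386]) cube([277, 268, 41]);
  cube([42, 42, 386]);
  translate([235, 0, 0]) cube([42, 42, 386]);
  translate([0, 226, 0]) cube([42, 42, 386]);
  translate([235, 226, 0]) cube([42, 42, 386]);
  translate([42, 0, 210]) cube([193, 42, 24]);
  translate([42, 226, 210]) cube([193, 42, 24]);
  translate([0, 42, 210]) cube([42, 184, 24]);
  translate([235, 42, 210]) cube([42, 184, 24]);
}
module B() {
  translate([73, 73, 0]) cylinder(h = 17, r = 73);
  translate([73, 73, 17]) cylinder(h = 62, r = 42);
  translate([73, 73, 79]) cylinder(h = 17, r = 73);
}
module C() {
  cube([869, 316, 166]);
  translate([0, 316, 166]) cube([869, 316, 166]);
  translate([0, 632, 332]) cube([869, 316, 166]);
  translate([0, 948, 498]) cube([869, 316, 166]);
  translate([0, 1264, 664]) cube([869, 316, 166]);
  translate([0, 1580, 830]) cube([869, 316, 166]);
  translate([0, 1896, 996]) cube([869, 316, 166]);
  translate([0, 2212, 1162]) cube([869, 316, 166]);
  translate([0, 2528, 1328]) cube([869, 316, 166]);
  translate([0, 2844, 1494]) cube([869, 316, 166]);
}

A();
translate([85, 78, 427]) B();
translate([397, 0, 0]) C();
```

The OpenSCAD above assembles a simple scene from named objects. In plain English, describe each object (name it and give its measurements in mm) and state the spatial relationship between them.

A is a four-legged stool. The seat is a 277×268×41 mm slab whose top surface is at z = 427 mm; four square legs, each 42×42 mm in cross-section, run from the floor (z = 0) to the underside of the seat, each flush with a corner of the seat. Four stretchers, 42 mm wide and 24 mm tall, connect adjacent legs with their undersides at z = 210 mm, each running between the inner faces of the legs it joins and aligned with the legs' outer faces on the other axis.

B is a spool: two coaxial disc flanges of radius 73 mm and thickness 17 mm, joined by a core cylinder of radius 42 mm and height 62 mm. The lower flange rests on z = 0 and the three cylinders share a vertical axis.

C is a straight staircase of 10 solid steps. Each step is 869 mm wide (x), 316 mm deep (y, the going) and 166 mm tall (the rise). The first step rests on the floor; each subsequent step sits one going further in +y and one rise higher in +z, directly behind and above the previous step with no overlap.

The spool is on top of the stool. The staircase is on the floor beside the stool on its +x side.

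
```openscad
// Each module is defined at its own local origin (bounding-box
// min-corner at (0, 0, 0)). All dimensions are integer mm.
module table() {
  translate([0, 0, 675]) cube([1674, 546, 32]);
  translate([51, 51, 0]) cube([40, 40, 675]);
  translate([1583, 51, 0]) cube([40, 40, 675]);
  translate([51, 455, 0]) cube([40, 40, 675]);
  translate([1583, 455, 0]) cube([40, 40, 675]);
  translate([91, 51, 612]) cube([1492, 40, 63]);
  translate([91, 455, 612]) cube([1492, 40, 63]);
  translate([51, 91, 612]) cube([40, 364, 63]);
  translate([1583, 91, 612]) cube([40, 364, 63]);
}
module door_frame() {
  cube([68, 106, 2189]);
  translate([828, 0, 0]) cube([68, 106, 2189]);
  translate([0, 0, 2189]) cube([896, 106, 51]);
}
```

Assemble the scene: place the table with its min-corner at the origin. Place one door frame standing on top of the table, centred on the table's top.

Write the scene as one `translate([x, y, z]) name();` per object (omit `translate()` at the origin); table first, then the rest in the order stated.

table();
translate([389, 220, 707]) door_frame();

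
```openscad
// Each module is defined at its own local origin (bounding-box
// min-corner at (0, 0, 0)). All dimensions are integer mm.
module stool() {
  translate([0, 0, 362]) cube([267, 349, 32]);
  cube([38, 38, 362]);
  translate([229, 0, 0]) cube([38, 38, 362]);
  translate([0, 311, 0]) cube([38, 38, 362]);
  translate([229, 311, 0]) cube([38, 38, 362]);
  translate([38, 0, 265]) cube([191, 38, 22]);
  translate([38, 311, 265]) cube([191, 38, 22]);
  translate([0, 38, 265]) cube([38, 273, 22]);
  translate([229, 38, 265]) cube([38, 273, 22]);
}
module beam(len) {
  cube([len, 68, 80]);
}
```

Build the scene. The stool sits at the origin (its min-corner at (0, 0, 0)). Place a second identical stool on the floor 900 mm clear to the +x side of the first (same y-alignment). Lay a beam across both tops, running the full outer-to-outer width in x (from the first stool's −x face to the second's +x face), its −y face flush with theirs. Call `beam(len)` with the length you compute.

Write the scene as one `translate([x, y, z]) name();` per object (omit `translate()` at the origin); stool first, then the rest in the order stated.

stool();
translate([1167, 0, 0]) stool();
translate([0, 0, 394]) beam(1434);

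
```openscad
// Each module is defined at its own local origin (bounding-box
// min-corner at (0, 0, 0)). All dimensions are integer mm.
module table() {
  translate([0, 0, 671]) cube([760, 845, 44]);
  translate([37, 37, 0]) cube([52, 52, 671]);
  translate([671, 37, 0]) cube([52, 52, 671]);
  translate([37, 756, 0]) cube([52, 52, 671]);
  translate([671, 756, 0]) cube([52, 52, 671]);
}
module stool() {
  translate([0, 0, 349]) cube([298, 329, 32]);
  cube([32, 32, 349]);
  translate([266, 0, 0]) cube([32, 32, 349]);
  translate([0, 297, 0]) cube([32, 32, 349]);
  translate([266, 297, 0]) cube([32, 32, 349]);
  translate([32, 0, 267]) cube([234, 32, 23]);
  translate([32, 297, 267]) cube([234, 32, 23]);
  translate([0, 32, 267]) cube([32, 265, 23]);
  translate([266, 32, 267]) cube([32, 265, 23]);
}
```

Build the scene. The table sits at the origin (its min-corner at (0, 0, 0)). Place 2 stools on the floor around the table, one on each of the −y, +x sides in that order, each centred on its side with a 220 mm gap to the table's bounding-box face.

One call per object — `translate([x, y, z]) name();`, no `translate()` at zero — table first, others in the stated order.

table();
translate([231, -549, 0]) stool();
translate([980, 258, 0]) stool();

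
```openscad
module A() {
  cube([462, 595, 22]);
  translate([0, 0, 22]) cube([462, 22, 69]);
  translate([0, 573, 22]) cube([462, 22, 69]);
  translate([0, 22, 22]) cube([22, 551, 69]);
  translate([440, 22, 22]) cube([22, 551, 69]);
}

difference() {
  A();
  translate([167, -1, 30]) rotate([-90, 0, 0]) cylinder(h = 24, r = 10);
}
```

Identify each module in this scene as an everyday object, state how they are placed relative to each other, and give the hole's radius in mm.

The subtracted cylinder has r = 10 mm.

A is an open box. The open box has a circular hole through its front wall. The hole's radius is 10 mm.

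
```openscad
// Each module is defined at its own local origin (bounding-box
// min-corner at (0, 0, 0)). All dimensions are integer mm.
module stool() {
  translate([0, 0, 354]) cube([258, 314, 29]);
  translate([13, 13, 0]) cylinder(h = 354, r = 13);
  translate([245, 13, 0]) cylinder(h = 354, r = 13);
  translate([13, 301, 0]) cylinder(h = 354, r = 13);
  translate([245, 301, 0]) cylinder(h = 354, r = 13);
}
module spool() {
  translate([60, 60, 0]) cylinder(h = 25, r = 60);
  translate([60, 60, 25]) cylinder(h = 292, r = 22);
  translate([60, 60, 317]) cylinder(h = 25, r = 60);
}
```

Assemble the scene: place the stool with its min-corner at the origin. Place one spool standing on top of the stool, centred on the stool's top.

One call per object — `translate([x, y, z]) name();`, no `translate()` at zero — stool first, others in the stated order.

stool();
translate([69, 97, 383]) spool();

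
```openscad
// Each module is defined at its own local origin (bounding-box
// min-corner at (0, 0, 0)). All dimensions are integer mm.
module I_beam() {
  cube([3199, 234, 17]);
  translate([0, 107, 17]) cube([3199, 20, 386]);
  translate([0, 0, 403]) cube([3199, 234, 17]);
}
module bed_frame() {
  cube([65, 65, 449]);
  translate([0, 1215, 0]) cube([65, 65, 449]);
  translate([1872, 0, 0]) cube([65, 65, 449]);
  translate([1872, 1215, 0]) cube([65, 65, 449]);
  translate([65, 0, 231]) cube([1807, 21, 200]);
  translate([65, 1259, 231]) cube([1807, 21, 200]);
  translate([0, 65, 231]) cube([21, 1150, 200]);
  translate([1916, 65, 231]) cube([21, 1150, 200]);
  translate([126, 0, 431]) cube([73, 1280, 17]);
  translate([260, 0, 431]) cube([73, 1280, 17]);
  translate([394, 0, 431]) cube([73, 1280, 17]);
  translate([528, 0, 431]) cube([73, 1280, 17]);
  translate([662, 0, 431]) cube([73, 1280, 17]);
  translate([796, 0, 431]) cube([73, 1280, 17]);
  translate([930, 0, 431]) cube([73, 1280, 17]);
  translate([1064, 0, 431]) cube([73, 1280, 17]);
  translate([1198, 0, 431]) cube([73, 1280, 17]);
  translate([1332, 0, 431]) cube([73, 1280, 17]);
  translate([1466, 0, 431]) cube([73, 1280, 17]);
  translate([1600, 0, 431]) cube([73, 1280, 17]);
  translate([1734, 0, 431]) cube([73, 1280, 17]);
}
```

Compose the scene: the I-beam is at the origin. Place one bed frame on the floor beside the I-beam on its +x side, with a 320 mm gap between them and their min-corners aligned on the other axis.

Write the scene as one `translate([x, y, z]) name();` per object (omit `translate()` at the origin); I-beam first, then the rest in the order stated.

I_beam();
translate([3519, 0, 0]) bed_frame();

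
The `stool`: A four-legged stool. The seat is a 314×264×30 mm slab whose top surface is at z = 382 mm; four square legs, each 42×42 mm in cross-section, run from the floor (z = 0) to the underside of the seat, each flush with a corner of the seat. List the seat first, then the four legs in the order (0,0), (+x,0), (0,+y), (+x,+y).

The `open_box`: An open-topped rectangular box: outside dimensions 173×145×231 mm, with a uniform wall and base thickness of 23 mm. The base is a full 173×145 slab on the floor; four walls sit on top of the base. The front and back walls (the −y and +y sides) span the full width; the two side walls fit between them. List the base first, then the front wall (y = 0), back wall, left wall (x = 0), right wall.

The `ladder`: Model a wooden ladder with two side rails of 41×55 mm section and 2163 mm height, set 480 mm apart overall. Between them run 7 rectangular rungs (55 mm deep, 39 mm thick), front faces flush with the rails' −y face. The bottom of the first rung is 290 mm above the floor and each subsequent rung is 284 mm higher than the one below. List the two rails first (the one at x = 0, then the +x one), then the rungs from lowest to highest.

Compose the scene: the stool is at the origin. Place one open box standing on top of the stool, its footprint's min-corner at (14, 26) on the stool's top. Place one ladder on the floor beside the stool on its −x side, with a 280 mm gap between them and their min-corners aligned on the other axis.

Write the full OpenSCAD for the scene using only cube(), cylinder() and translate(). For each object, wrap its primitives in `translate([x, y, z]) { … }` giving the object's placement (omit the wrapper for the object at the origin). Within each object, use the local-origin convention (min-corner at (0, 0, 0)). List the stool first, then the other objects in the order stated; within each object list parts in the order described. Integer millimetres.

translate([0, 0, 352]) cube([314, 264, 30]);
cube([42, 42, 352]);
translate([272, 0, 0]) cube([42, 42, 352]);
translate([0, 222, 0]) cube([42, 42, 352]);
translate([272, 222, 0]) cube([42, 42, 352]);
translate([14, 26, 382]) {
  cube([173, 145, 23]);
  translate([0, 0, 23]) cube([173, 23, 208]);
  translate([0, 122, 23]) cube([173, 23, 208]);
  translate([0, 23, 23]) cube([23, 99, 208]);
  translate([150, 23, 23]) cube([23, 99, 208]);
}
translate([-760, 0, 0]) {
  cube([41, 55, 2163]);
  translate([439, 0, 0]) cube([41, 55, 2163]);
  translate([41, 0, 290]) cube([398, 55, 39]);
  translate([41, 0, 574]) cube([398, 55, 39]);
  translate([41, 0, 858]) cube([398, 55, 39]);
  translate([41, 0, 1142]) cube([398, 55, 39]);
  translate([41, 0, 1426]) cube([398, 55, 39]);
  translate([41, 0, 1710]) cube([398, 55, 39]);
  translate([41, 0, 1994]) cube([398, 55, 39]);
}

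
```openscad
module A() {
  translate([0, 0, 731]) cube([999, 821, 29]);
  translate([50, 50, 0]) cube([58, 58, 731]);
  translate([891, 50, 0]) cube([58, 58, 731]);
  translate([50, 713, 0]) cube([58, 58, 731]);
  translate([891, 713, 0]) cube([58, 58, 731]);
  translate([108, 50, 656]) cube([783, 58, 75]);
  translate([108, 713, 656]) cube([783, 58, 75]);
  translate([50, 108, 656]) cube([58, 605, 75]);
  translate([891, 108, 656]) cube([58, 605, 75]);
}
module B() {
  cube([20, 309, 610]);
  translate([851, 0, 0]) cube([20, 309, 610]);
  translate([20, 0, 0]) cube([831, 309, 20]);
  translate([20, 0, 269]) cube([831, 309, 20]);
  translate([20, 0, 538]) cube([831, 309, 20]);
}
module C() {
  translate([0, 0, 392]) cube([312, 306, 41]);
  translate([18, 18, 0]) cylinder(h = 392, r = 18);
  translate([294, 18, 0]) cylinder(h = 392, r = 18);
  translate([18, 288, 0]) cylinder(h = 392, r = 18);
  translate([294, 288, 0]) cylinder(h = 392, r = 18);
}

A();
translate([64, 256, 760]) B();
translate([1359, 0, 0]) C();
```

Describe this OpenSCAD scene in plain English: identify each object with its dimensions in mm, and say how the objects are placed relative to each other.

A is a table: top 999 mm (x) × 821 mm (y), 29 mm thick, upper face at z = 760 mm, on four 58×58 mm square legs, each inset 50 mm from the nearest pair of top edges, running from z = 0 to the bottom of the top. Four apron rails, 58 mm thick and 75 mm tall, run between adjacent legs with their top edges flush with the underside of the top and their outer faces flush with the legs' outer faces.

B is a bookshelf 871 mm wide overall, 309 mm deep and 610 mm tall. The two sides are 20 mm thick vertical panels. 3 horizontal shelves of 20 mm thickness span between the inner faces of the sides; the lowest shelf sits on the floor and shelves are stacked with a clear vertical gap of 249 mm between each pair.

C is a four-legged stool. The seat is a 312×306×41 mm slab whose top surface is at z = 433 mm; four round legs, each 36 mm in diameter, run from the floor (z = 0) to the underside of the seat, each leg's axis is inset half a diameter from the nearest pair of seat edges (so the leg's bounding box is flush with the corner).

The bookshelf is on top of the table, centred. The stool is on the floor beside the table on its +x side.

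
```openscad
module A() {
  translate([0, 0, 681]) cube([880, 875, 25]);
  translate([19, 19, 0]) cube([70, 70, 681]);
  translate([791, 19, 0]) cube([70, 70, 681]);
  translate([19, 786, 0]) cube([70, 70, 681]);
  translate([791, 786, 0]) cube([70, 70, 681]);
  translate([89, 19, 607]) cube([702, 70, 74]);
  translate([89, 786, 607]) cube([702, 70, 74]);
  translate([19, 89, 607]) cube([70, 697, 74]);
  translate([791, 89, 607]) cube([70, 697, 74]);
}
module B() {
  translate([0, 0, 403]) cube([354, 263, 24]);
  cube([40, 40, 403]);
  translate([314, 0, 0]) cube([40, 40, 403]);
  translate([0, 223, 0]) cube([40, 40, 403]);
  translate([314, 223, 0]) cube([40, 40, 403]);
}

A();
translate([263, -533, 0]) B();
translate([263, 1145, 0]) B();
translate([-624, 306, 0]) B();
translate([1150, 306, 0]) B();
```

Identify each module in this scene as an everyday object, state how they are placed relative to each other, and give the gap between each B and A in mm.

Each stool's nearest face is 270 mm from the table's bounding box.

A is a table. B is a stool. Four stools sit around the table at the −y, +y, −x, +x sides. The gap between each stool and the table is 270 mm.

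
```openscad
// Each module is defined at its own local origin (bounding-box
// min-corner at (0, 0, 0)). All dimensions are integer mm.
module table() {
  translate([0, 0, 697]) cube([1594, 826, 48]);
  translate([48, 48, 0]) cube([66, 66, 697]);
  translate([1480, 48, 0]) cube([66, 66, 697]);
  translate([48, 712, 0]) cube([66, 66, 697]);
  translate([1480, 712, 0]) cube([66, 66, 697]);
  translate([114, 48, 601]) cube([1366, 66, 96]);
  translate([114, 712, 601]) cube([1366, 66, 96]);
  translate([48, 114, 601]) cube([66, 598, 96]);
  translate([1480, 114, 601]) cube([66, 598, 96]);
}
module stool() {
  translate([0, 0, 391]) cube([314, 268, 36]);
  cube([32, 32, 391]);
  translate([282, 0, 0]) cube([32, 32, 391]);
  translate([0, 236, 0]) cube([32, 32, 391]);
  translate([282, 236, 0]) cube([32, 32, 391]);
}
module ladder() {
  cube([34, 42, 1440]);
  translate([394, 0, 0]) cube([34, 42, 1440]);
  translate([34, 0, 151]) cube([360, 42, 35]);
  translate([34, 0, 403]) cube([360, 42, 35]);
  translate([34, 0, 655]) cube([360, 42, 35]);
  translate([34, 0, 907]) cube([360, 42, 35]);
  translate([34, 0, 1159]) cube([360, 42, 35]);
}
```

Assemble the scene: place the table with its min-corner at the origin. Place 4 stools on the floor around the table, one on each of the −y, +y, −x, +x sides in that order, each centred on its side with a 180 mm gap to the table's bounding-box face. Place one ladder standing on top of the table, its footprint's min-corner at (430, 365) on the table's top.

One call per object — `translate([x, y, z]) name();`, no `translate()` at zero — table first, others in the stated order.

table();
translate([640, -448, 0]) stool();
translate([640, 1006, 0]) stool();
translate([-494, 279, 0]) stool();
translate([1774, 279, 0]) stool();
translate([430, 365, 745]) ladder();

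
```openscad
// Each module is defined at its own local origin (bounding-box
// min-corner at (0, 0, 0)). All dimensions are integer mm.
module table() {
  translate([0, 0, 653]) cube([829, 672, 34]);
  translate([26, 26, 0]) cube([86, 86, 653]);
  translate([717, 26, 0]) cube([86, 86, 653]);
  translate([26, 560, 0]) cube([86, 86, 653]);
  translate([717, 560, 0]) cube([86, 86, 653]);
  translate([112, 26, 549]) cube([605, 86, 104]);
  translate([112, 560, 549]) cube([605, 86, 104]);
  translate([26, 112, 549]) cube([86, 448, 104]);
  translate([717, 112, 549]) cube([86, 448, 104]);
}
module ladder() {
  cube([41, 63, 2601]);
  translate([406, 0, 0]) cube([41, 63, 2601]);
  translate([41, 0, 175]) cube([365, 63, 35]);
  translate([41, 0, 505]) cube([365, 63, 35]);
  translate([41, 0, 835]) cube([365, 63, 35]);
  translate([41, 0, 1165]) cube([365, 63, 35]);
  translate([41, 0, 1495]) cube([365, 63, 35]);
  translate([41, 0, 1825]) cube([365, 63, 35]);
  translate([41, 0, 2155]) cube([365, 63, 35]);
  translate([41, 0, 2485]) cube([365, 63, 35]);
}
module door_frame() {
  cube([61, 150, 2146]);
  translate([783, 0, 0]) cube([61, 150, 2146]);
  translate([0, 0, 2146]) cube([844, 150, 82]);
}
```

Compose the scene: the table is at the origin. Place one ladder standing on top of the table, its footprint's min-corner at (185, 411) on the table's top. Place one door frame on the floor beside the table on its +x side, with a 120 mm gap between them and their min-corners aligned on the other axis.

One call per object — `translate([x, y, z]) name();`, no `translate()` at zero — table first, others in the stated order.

table();
translate([185, 411, 687]) ladder();
translate([949, 0, 0]) door_frame();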